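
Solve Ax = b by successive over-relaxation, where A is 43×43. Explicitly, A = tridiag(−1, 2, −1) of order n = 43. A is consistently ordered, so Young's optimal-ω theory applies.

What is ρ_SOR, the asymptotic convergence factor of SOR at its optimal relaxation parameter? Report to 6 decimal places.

½·tridiag(1,0,1) at n=43: λ_k = cos(kπ/44); max |λ| at k=1 ⇒ ρ_J = cos(π/44) ≈ 0.997452.
root = sin(π/44) = 0.0713392  (since 1−cos² = sin²).
Young: ω* = 2/(1+√(1−ρ_J²)) = 2/(1+0.0713392) = 2/1.0713392 = 1.866822.
At ω = 1.866822 every |λ(B_ω)| = ω−1, so ρ_SOR = 0.866822.

ρ_SOR = 0.866822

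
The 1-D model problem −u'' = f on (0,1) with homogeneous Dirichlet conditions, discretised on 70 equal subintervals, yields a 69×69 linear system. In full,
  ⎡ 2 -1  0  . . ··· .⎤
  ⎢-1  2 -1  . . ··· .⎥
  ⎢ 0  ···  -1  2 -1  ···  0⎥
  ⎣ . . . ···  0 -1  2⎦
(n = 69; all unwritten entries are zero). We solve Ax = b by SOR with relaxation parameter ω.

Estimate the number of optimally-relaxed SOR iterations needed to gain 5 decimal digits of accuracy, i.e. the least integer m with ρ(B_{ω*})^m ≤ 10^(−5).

m = 129

spectrum of D⁻¹(L+U) = {cos(kπ/70) : 1≤k≤69}; ρ_J = cos(π/70) = 0.9989931.
√(1−ρ_J²) simplifies to sin(π/70) = 0.0448648.
ω* = 2/(1 + 0.0448648) = 2/1.0448648 = 1.9141232.
ρ(B_{ω*}) = ω*−1 = 0.9141232
(0.9141232)^m ≤ 10^{−5}  ⇒  m·ln(0.9141232) ≤ −5·ln10  ⇒  m ≥ 128.220  ⇒  m = 129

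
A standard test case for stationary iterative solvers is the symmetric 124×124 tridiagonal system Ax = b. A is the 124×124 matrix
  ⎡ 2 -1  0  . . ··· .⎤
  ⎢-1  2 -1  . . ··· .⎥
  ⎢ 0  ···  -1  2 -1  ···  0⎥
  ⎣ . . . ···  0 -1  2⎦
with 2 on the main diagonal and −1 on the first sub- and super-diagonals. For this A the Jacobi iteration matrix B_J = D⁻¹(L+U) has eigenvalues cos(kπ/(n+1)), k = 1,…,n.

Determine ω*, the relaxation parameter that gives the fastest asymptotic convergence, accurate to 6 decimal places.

ω* = 1.950972

[ρ_J] n=124: ρ(B_J) = cos(π/(n+1)) = cos(π/125) = 0.999684.
√(1−ρ_J²) simplifies to sin(π/125) = 0.0251301.
[ω*] 2 ÷ (1 + 0.0251301) = 2 ÷ 1.0251301 = 1.950972.
and ρ(B_{ω*}) = 1.950972 − 1 = 0.950972.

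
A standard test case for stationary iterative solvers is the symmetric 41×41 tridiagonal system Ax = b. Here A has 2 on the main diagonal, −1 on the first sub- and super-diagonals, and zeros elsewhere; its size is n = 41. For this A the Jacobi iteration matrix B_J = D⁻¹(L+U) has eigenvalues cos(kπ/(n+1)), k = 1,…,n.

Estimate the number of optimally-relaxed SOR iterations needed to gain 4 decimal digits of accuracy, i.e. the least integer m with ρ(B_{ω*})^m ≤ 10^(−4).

[ρ_J] n=41: ρ(B_J) = cos(π/(n+1)) = cos(π/42) = 0.9972038.
√(1−ρ_J²) = |sin(π/42)| = 0.0747301
So ω* = 2/1.0747301 = 1.8609323 (Young).
ρ_SOR = ω* − 1 = 1.8609323 − 1 = 0.8609323.
For 4 digits: m = 4·ln10 / (−ln 0.8609323) = 9.21034/0.149739 = 61.509; round up → m = 62.

m = 62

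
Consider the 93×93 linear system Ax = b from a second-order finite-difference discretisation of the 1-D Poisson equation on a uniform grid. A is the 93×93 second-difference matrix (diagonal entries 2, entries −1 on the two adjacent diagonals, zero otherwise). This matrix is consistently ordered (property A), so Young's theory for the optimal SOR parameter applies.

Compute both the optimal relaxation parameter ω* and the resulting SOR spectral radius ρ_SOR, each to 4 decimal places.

ρ_J = max_k |cos(kπ/94)| = cos(π/94) = 0.9994
√(1−ρ_J²) simplifies to sin(π/94) = 0.03341.
ω* = 2/(1 + 0.03341) = 2/1.03341 = 1.9353.
ρ(B_{ω*}) = ω*−1 = 0.9353

ω* = 1.9353, ρ_SOR = 0.9353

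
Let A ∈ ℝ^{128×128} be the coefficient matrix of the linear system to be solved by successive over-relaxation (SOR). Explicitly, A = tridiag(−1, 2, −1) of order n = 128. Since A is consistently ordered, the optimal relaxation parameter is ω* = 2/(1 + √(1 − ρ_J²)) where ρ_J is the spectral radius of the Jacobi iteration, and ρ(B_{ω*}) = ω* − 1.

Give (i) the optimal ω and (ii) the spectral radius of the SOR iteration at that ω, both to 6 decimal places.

ω* = 1.952456, ρ_SOR = 0.952456

spectrum of D⁻¹(L+U) = {cos(kπ/129) : 1≤k≤128}; ρ_J = cos(π/129) = 0.999703.
√(1−ρ_J²) simplifies to sin(π/129) = 0.0243510.
ω* = 2/(1+0.0243510) = 1.952456
Hence ρ(B_{ω*}) = 1.952456 − 1 = 0.952456.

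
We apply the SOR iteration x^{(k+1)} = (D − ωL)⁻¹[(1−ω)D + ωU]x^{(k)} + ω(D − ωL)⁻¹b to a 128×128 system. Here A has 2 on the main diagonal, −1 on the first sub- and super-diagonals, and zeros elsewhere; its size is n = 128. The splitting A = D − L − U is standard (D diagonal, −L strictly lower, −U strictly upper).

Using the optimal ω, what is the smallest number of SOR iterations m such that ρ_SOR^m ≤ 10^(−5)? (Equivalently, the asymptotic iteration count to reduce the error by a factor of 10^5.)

With n=128, ρ(Jacobi) = cos(π/129) = 0.9997035.
1 − cos²(π/129) = sin²(π/129) ⇒ √(1−ρ_J²) = sin(π/129) = 0.0243510.
Then 2/(1+√(1−ρ_J²)) = 2/(1+0.0243510); ω* = 2/1.0243510 = 1.9524558.
Hence ρ(B_{ω*}) = 1.9524558 − 1 = 0.9524558.
m ≥ 5·ln10 / (−ln 0.9524558) = 236.348; smallest integer m = 237.

m = 237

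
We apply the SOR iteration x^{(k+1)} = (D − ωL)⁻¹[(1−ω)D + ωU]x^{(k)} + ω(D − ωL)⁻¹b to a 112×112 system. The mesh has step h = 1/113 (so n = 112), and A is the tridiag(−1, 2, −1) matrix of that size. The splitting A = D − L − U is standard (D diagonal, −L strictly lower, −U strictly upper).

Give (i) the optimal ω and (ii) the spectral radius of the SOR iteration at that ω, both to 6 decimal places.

ω* = 1.945907, ρ_SOR = 0.945907

½·tridiag(1,0,1) at n=112: λ_k = cos(kπ/113); max |λ| at k=1 ⇒ ρ_J = cos(π/113) ≈ 0.999614.
√(1 − cos²(π/113)) = sin(π/113) ≈ 0.0277981.
So ω* = 2/1.0277981 = 1.945907 (Young).
[ρ_SOR] ω* − 1 = 0.945907.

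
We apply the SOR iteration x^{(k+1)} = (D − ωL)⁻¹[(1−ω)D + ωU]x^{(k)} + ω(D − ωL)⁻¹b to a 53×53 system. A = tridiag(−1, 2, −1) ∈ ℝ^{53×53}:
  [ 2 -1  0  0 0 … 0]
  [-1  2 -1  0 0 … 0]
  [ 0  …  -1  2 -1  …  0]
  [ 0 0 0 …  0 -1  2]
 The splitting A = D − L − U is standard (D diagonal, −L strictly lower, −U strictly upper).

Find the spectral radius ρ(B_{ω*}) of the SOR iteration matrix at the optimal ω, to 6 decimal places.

ρ_SOR = 0.890100

ρ_J = max_k |cos(kπ/54)| = cos(π/54) = 0.998308
root = sin(π/54) = 0.0581448  (since 1−cos² = sin²).
[ω*] 2 ÷ (1 + 0.0581448) = 2 ÷ 1.0581448 = 1.890100.
[ρ_SOR] ω* − 1 = 0.890100.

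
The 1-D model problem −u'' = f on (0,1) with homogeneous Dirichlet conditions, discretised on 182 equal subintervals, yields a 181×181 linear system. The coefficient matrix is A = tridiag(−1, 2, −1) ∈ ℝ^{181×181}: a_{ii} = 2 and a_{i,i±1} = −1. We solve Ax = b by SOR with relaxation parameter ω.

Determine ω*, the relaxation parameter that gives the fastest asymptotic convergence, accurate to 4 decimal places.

B_J for the 181×181 system has eigenvalues cos(kπ/182); ρ_J = cos(π/182) = 0.9999.
√(1−ρ_J²) simplifies to sin(π/182) = 0.01726.
Young: ω* = 2/(1+√(1−ρ_J²)) = 2/(1+0.01726) = 2/1.01726 = 1.9661.
and ρ(B_{ω*}) = 1.9661 − 1 = 0.9661.

ω* = 1.9661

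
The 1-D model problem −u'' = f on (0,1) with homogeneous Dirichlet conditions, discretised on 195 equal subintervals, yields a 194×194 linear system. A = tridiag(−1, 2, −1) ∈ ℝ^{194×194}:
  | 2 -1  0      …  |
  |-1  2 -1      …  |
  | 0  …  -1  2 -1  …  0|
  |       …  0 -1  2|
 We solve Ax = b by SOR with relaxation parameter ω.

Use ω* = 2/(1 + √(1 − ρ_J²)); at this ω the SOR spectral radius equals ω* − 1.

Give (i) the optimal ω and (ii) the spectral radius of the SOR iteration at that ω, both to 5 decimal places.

B_J for the 194×194 system has eigenvalues cos(kπ/195); ρ_J = cos(π/195) = 0.99987.
1 − cos²(π/195) = sin²(π/195) ⇒ √(1−ρ_J²) = sin(π/195) = 0.016110.
Then 2/(1+√(1−ρ_J²)) = 2/(1+0.016110); ω* = 2/1.016110 = 1.96829.
ρ_SOR = ω* − 1 ≈ 0.96829.

ω* = 1.96829, ρ_SOR = 0.96829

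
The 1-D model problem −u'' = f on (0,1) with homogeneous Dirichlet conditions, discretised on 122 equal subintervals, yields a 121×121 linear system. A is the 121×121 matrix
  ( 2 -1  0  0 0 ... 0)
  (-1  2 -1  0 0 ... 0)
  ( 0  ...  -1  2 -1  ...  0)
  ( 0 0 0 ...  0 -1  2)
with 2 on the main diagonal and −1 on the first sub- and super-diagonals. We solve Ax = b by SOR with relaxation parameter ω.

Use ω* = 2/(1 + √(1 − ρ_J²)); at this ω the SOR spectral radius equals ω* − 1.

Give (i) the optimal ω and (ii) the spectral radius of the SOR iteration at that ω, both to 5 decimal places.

ω* = 1.94980, ρ_SOR = 0.94980

n=121: λ(B_J) = 1 − λ(A)/2 = cos(kπ/122); k=1 gives ρ_J = 0.99967.
√(1−ρ_J²) = |sin(π/122)| = 0.025748
Young: ω* = 2/(1+√(1−ρ_J²)) = 2/(1+0.025748) = 2/1.025748 = 1.94980.
[ρ_SOR] ω* − 1 = 0.94980.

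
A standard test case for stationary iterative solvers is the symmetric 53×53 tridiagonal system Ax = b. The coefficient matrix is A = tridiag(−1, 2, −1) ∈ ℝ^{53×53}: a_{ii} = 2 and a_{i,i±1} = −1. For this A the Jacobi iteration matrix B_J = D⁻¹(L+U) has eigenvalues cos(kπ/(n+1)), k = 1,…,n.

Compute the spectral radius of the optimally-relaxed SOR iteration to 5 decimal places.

ρ_SOR = 0.89010

[ρ_J] n=53: ρ(B_J) = cos(π/(n+1)) = cos(π/54) = 0.99831.
√(1−ρ_J²) = |sin(π/54)| = 0.058145
ω* = 2/(1 + 0.058145) = 2/1.058145 = 1.89010.
ρ_SOR = ω* − 1 ≈ 0.89010.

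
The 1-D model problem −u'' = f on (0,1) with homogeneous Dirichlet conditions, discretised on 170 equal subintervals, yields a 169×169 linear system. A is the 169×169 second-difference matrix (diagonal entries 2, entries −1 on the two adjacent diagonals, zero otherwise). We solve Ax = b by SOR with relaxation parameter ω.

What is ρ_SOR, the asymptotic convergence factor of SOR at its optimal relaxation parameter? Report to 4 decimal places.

ρ_SOR = 0.9637

spectrum of D⁻¹(L+U) = {cos(kπ/170) : 1≤k≤169}; ρ_J = cos(π/170) = 0.9998.
√(1−ρ_J²) = |sin(π/170)| = 0.01848
ω* = 2/(1+0.01848) = 1.9637
[ρ_SOR] ω* − 1 = 0.9637.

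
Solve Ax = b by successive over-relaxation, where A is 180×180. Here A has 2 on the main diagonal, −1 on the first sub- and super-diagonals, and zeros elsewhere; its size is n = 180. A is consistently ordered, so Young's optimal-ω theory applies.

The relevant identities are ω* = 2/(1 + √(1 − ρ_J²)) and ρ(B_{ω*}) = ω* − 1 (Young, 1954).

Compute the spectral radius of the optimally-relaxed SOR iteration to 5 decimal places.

spectrum of D⁻¹(L+U) = {cos(kπ/181) : 1≤k≤180}; ρ_J = cos(π/181) = 0.99985.
√(1−ρ_J²) simplifies to sin(π/181) = 0.017356.
Young: ω* = 2/(1+√(1−ρ_J²)) = 2/(1+0.017356) = 2/1.017356 = 1.96588.
[ρ_SOR] ω* − 1 = 0.96588.

ρ_SOR = 0.96588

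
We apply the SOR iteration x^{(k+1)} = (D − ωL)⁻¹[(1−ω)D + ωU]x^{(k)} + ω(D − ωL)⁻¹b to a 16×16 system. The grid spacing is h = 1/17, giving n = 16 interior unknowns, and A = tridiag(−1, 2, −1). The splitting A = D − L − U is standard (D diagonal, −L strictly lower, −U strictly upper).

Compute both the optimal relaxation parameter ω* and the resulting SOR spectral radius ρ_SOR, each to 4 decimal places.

ω* = 1.6895, ρ_SOR = 0.6895

ρ_J = max_k |cos(kπ/17)| = cos(π/17) = 0.9830
√(1 − cos²(π/17)) = sin(π/17) ≈ 0.18375.
ω* = 2/(1+0.18375) = 1.6895
ρ_SOR = ω* − 1 ≈ 0.6895.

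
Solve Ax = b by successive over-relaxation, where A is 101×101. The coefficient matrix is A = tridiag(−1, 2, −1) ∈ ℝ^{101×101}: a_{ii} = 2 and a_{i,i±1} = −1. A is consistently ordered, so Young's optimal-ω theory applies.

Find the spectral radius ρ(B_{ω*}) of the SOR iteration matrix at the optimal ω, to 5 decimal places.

spectrum of D⁻¹(L+U) = {cos(kπ/102) : 1≤k≤101}; ρ_J = cos(π/102) = 0.99953.
√(1−ρ_J²) simplifies to sin(π/102) = 0.030795.
Young: ω* = 2/(1+√(1−ρ_J²)) = 2/(1+0.030795) = 2/1.030795 = 1.94025.
Hence ρ(B_{ω*}) = 1.94025 − 1 = 0.94025.

ρ_SOR = 0.94025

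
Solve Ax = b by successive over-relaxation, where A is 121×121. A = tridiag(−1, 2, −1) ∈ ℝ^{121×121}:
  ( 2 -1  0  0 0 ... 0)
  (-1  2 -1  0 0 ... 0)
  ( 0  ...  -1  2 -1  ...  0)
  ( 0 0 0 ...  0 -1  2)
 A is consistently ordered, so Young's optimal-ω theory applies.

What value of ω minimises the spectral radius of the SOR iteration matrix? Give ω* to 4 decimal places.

ω* = 1.9498

½·tridiag(1,0,1) at n=121: λ_k = cos(kπ/122); max |λ| at k=1 ⇒ ρ_J = cos(π/122) ≈ 0.9997.
√(1−ρ_J²) = |sin(π/122)| = 0.02575
Then 2/(1+√(1−ρ_J²)) = 2/(1+0.02575); ω* = 2/1.02575 = 1.9498.
and ρ(B_{ω*}) = 1.9498 − 1 = 0.9498.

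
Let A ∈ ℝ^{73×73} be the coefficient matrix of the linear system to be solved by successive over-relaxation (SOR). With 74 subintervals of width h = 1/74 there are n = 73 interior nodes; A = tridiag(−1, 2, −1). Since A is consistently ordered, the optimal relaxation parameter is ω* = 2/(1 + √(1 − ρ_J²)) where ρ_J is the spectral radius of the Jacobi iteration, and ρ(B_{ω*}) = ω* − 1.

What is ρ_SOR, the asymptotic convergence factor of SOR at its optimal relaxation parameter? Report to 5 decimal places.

ρ_SOR = 0.91857

With n=73, ρ(Jacobi) = cos(π/74) = 0.99910.
√(1−ρ_J²) simplifies to sin(π/74) = 0.042441.
So ω* = 2/1.042441 = 1.91857 (Young).
ρ_SOR = ω* − 1 ≈ 0.91857.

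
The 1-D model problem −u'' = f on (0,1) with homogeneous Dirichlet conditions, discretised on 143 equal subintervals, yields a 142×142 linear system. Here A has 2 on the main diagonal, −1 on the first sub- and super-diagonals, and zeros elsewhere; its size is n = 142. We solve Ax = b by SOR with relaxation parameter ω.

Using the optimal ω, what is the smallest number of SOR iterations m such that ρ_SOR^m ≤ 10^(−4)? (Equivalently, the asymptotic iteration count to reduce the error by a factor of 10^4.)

With n=142, ρ(Jacobi) = cos(π/143) = 0.9997587.
√(1−ρ_J²) simplifies to sin(π/143) = 0.0219674.
[ω*] 2 ÷ (1 + 0.0219674) = 2 ÷ 1.0219674 = 1.9570096.
ρ(B_{ω*}) = ω*−1 = 0.9570096
Need (0.9570096)^m ≤ 10^(−4): m ≥ 4·ln10/|ln 0.9570096| = 9.21034/0.0439419 = 209.603 ⇒ m = 210.

m = 210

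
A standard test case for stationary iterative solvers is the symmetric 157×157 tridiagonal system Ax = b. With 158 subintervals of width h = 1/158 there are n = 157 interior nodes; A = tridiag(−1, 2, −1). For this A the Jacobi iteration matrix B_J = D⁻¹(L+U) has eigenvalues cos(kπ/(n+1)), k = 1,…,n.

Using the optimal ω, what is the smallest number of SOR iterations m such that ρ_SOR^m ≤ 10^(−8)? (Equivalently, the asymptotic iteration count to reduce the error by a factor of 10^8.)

m = 464

[ρ_J] n=157: ρ(B_J) = cos(π/(n+1)) = cos(π/158) = 0.9998023.
1 − cos²(π/158) = sin²(π/158) ⇒ √(1−ρ_J²) = sin(π/158) = 0.0198822.
ω* = 2/(1+0.0198822) = 1.9610108
and ρ(B_{ω*}) = 1.9610108 − 1 = 0.9610108.
(0.9610108)^m ≤ 10^{−8}  ⇒  m·ln(0.9610108) ≤ −8·ln10  ⇒  m ≥ 463.185  ⇒  m = 464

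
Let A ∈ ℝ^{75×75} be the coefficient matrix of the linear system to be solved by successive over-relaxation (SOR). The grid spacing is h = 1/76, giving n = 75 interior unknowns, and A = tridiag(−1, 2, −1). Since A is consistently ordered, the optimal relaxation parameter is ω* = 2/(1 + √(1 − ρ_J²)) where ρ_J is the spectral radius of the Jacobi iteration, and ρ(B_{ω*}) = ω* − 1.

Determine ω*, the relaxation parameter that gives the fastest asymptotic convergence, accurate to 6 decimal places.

With n=75, ρ(Jacobi) = cos(π/76) = 0.999146.
√(1−ρ_J²) simplifies to sin(π/76) = 0.0413250.
ω* = 2 / (1 + 0.0413250) = 2 / 1.0413250 ≈ 1.920630.
[ρ_SOR] ω* − 1 = 0.920630.

ω* = 1.920630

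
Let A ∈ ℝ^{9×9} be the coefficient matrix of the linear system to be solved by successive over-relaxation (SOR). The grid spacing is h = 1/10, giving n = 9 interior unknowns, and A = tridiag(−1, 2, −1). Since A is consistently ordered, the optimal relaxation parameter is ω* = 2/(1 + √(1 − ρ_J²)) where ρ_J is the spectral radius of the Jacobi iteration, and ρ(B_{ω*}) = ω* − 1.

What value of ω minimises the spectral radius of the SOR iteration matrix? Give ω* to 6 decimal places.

ω* = 1.527864

n=9: λ(B_J) = 1 − λ(A)/2 = cos(kπ/10); k=1 gives ρ_J = 0.951057.
√(1−ρ_J²) simplifies to sin(π/10) = 0.3090170.
ω* = 2/(1+0.3090170) = 1.527864
At ω = 1.527864 every |λ(B_ω)| = ω−1, so ρ_SOR = 0.527864.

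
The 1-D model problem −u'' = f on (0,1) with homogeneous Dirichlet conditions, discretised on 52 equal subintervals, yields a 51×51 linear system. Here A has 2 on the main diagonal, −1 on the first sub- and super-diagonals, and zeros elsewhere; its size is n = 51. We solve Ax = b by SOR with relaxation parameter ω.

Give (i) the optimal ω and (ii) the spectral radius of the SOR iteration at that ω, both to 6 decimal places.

ω* = 1.886119, ρ_SOR = 0.886119

With n=51, ρ(Jacobi) = cos(π/52) = 0.998176.
1 − cos²(π/52) = sin²(π/52) ⇒ √(1−ρ_J²) = sin(π/52) = 0.0603785.
Then 2/(1+√(1−ρ_J²)) = 2/(1+0.0603785); ω* = 2/1.0603785 = 1.886119.
[ρ_SOR] ω* − 1 = 0.886119.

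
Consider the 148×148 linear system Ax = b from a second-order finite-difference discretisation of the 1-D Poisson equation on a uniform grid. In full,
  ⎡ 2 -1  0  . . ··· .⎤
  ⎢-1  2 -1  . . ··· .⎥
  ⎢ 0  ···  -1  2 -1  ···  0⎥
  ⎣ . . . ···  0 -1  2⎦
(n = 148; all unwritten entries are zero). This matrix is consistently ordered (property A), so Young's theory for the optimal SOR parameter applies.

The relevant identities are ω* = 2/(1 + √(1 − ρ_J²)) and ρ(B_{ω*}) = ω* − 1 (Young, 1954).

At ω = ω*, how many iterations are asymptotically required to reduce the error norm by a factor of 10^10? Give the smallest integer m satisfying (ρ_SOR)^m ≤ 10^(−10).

m = 546

B_J for the 148×148 system has eigenvalues cos(kπ/149); ρ_J = cos(π/149) = 0.9997777.
√(1 − cos²(π/149)) = sin(π/149) ≈ 0.0210830.
Then 2/(1+√(1−ρ_J²)) = 2/(1+0.0210830); ω* = 2/1.0210830 = 1.9587046.
Hence ρ(B_{ω*}) = 1.9587046 − 1 = 0.9587046.
For 10 digits: m = 10·ln10 / (−ln 0.9587046) = 23.0259/0.0421723 = 545.996; round up → m = 546.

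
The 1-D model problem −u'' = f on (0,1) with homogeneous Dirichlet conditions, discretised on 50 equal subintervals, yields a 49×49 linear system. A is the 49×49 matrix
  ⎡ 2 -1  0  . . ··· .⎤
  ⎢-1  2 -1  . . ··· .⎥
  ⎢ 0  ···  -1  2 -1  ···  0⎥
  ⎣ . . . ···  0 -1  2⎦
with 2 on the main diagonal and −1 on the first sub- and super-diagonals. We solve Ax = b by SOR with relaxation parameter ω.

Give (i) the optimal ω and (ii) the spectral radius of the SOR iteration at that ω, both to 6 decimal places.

ω* = 1.881838, ρ_SOR = 0.881838

spectrum of D⁻¹(L+U) = {cos(kπ/50) : 1≤k≤49}; ρ_J = cos(π/50) = 0.998027.
√(1−ρ_J²) simplifies to sin(π/50) = 0.0627905.
Young: ω* = 2/(1+√(1−ρ_J²)) = 2/(1+0.0627905) = 2/1.0627905 = 1.881838.
Hence ρ(B_{ω*}) = 1.881838 − 1 = 0.881838.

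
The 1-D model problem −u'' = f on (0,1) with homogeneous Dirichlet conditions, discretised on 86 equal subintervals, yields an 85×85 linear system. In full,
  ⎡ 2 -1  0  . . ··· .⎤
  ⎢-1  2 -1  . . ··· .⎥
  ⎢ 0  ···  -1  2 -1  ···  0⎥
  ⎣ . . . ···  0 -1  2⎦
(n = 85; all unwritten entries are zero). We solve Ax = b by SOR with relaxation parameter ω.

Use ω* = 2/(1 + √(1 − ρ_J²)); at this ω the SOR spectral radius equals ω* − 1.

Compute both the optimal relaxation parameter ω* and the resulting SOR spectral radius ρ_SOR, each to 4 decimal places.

ω* = 1.9295, ρ_SOR = 0.9295

With n=85, ρ(Jacobi) = cos(π/86) = 0.9993.
√(1 − cos²(π/86)) = sin(π/86) ≈ 0.03652.
Young: ω* = 2/(1+√(1−ρ_J²)) = 2/(1+0.03652) = 2/1.03652 = 1.9295.
and ρ(B_{ω*}) = 1.9295 − 1 = 0.9295.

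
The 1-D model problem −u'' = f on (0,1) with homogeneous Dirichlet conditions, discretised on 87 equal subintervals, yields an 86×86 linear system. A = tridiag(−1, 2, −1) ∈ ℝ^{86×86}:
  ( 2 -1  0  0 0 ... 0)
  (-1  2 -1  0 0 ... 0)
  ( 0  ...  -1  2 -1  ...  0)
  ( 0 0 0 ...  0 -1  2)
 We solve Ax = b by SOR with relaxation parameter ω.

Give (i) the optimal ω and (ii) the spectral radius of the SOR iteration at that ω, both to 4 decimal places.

ω* = 1.9303, ρ_SOR = 0.9303

B_J for the 86×86 system has eigenvalues cos(kπ/87); ρ_J = cos(π/87) = 0.9993.
root = sin(π/87) = 0.03610  (since 1−cos² = sin²).
[ω*] 2 ÷ (1 + 0.03610) = 2 ÷ 1.03610 = 1.9303.
ρ_SOR = ω* − 1 ≈ 0.9303.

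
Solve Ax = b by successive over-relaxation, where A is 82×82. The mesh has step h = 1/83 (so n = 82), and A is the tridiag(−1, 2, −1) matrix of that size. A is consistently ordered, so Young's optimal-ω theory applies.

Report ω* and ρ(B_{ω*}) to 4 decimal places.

spectrum of D⁻¹(L+U) = {cos(kπ/83) : 1≤k≤82}; ρ_J = cos(π/83) = 0.9993.
1 − cos²(π/83) = sin²(π/83) ⇒ √(1−ρ_J²) = sin(π/83) = 0.03784.
ω* = 2 / (1 + 0.03784) = 2 / 1.03784 ≈ 1.9271.
ρ_SOR = ω* − 1 ≈ 0.9271.

ω* = 1.9271, ρ_SOR = 0.9271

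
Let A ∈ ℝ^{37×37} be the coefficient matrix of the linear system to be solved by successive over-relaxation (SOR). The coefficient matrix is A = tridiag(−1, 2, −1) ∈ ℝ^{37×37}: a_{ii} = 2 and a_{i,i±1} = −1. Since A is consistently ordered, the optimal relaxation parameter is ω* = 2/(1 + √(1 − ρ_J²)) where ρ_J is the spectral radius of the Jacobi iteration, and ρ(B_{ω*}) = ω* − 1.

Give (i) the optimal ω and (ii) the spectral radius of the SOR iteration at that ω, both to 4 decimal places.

[ρ_J] n=37: ρ(B_J) = cos(π/(n+1)) = cos(π/38) = 0.9966.
root = sin(π/38) = 0.08258  (since 1−cos² = sin²).
Young: ω* = 2/(1+√(1−ρ_J²)) = 2/(1+0.08258) = 2/1.08258 = 1.8474.
Hence ρ(B_{ω*}) = 1.8474 − 1 = 0.8474.

ω* = 1.8474, ρ_SOR = 0.8474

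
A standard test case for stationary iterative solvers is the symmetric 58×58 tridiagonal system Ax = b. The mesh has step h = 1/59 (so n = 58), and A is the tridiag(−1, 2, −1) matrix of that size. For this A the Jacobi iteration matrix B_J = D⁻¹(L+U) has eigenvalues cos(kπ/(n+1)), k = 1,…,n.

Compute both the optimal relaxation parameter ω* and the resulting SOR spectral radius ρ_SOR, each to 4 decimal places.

ω* = 1.8989, ρ_SOR = 0.8989

With n=58, ρ(Jacobi) = cos(π/59) = 0.9986.
1 − cos²(π/59) = sin²(π/59) ⇒ √(1−ρ_J²) = sin(π/59) = 0.05322.
ω* = 2/(1+0.05322) = 1.8989
and ρ(B_{ω*}) = 1.8989 − 1 = 0.8989.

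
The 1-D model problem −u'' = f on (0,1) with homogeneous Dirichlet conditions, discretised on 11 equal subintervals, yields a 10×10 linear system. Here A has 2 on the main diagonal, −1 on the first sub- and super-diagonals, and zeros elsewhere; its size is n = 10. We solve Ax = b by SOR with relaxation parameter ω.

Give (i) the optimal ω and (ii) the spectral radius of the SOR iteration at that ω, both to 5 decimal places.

ω* = 1.56039, ρ_SOR = 0.56039

With n=10, ρ(Jacobi) = cos(π/11) = 0.95949.
1 − cos²(π/11) = sin²(π/11) ⇒ √(1−ρ_J²) = sin(π/11) = 0.281733.
Then 2/(1+√(1−ρ_J²)) = 2/(1+0.281733); ω* = 2/1.281733 = 1.56039.
At ω = 1.56039 every |λ(B_ω)| = ω−1, so ρ_SOR = 0.56039.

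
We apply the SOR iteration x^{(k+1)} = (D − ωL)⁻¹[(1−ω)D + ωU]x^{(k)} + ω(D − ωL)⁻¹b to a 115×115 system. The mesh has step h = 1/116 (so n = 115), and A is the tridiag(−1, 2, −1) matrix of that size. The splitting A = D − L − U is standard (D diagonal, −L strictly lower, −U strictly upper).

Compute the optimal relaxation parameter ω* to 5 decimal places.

n=115: λ(B_J) = 1 − λ(A)/2 = cos(kπ/116); k=1 gives ρ_J = 0.99963.
√(1−ρ_J²) simplifies to sin(π/116) = 0.027079.
[ω*] 2 ÷ (1 + 0.027079) = 2 ÷ 1.027079 = 1.94727.
At ω = 1.94727 every |λ(B_ω)| = ω−1, so ρ_SOR = 0.94727.

ω* = 1.94727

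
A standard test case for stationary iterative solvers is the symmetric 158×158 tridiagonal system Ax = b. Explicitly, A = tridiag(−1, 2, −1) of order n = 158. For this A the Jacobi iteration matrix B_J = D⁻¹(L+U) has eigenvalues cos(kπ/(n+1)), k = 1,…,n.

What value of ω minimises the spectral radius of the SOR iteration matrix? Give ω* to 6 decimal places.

ω* = 1.961251

[ρ_J] n=158: ρ(B_J) = cos(π/(n+1)) = cos(π/159) = 0.999805.
√(1−ρ_J²) simplifies to sin(π/159) = 0.0197572.
Young: ω* = 2/(1+√(1−ρ_J²)) = 2/(1+0.0197572) = 2/1.0197572 = 1.961251.
At ω = 1.961251 every |λ(B_ω)| = ω−1, so ρ_SOR = 0.961251.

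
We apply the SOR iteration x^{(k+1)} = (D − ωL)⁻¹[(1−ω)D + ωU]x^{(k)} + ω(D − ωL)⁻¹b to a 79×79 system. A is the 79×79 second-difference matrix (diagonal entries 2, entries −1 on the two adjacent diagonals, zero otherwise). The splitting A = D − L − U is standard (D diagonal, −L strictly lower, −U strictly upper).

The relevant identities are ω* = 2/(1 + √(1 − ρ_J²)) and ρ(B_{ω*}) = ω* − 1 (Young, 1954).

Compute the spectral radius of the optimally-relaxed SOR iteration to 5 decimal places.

ρ_SOR = 0.92445

ρ_J = max_k |cos(kπ/80)| = cos(π/80) = 0.99923
1 − cos²(π/80) = sin²(π/80) ⇒ √(1−ρ_J²) = sin(π/80) = 0.039260.
ω* = 2/(1 + 0.039260) = 2/1.039260 = 1.92445.
ρ(B_{ω*}) = ω*−1 = 0.92445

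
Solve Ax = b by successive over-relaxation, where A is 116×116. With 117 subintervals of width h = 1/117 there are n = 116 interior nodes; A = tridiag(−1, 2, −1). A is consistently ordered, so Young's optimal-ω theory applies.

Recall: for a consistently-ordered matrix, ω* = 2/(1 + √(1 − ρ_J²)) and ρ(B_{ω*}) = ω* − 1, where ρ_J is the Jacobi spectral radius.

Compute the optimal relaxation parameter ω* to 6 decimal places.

spectrum of D⁻¹(L+U) = {cos(kπ/117) : 1≤k≤116}; ρ_J = cos(π/117) = 0.999640.
√(1−ρ_J²) = |sin(π/117)| = 0.0268480
Then 2/(1+√(1−ρ_J²)) = 2/(1+0.0268480); ω* = 2/1.0268480 = 1.947708.
At ω = 1.947708 every |λ(B_ω)| = ω−1, so ρ_SOR = 0.947708.

ω* = 1.947708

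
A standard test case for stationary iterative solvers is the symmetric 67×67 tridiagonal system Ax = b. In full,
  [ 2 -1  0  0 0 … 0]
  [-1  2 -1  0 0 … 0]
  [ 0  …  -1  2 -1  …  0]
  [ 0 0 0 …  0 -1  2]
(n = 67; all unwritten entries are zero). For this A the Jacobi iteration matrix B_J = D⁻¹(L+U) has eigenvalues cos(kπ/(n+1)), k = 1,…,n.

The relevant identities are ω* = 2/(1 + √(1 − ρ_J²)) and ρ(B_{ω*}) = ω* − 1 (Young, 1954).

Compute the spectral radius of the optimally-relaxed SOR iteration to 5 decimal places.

ρ_SOR = 0.91171

½·tridiag(1,0,1) at n=67: λ_k = cos(kπ/68); max |λ| at k=1 ⇒ ρ_J = cos(π/68) ≈ 0.99893.
√(1 − cos²(π/68)) = sin(π/68) ≈ 0.046183.
ω* = 2/(1+0.046183) = 1.91171
and ρ(B_{ω*}) = 1.91171 − 1 = 0.91171.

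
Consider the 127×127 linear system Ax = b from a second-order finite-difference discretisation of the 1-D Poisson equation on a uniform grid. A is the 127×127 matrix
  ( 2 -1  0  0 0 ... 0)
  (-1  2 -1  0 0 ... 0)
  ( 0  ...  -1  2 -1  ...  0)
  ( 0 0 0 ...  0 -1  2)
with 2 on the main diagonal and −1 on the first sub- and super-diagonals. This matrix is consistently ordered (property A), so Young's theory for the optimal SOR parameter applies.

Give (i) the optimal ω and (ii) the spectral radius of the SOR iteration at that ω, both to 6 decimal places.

B_J for the 127×127 system has eigenvalues cos(kπ/128); ρ_J = cos(π/128) = 0.999699.
√(1−ρ_J²) = |sin(π/128)| = 0.0245412
ω* = 2 / (1 + 0.0245412) = 2 / 1.0245412 ≈ 1.952093.
At ω = 1.952093 every |λ(B_ω)| = ω−1, so ρ_SOR = 0.952093.

ω* = 1.952093, ρ_SOR = 0.952093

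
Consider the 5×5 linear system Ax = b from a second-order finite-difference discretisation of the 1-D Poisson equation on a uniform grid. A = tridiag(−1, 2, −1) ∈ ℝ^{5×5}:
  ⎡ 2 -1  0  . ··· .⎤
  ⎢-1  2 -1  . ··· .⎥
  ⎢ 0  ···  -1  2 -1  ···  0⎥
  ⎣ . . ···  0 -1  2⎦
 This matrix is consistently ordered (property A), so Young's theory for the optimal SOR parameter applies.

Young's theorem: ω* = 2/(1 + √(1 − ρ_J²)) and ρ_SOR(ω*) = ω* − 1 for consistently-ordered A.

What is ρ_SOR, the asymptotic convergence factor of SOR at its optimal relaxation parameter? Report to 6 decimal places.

ρ_J = max_k |cos(kπ/6)| = cos(π/6) = 0.866025
root = sin(π/6) = 0.5000000  (since 1−cos² = sin²).
So ω* = 2/1.5000000 = 1.333333 (Young).
[ρ_SOR] ω* − 1 = 0.333333.

ρ_SOR = 0.333333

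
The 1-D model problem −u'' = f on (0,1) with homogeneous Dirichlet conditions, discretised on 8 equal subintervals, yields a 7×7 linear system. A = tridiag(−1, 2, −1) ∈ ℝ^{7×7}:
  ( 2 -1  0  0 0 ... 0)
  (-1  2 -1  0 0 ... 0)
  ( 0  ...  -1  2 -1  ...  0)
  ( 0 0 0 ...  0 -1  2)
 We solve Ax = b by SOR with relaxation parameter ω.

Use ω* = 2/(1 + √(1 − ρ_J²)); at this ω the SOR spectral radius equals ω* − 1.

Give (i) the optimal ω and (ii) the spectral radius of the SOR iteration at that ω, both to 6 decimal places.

ω* = 1.446463, ρ_SOR = 0.446463

n=7: λ(B_J) = 1 − λ(A)/2 = cos(kπ/8); k=1 gives ρ_J = 0.923880.
√(1−ρ_J²) = |sin(π/8)| = 0.3826834
[ω*] 2 ÷ (1 + 0.3826834) = 2 ÷ 1.3826834 = 1.446463.
Hence ρ(B_{ω*}) = 1.446463 − 1 = 0.446463.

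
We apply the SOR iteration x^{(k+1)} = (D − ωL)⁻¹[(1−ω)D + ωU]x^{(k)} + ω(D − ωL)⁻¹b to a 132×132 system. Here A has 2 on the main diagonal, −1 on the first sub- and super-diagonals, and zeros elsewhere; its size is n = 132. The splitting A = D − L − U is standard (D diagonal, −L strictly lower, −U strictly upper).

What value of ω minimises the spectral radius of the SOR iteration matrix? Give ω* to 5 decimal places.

ω* = 1.95385

n=132: λ(B_J) = 1 − λ(A)/2 = cos(kπ/133); k=1 gives ρ_J = 0.99972.
√(1−ρ_J²) = |sin(π/133)| = 0.023619
Young: ω* = 2/(1+√(1−ρ_J²)) = 2/(1+0.023619) = 2/1.023619 = 1.95385.
ρ(B_{ω*}) = ω*−1 = 0.95385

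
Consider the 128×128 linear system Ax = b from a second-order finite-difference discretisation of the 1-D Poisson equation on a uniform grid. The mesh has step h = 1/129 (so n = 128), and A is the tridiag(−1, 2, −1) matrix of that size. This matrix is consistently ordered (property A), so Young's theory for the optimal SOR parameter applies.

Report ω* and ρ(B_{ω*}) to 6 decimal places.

[ρ_J] n=128: ρ(B_J) = cos(π/(n+1)) = cos(π/129) = 0.999703.
√(1 − cos²(π/129)) = sin(π/129) ≈ 0.0243510.
ω* = 2/(1+0.0243510) = 1.952456
Hence ρ(B_{ω*}) = 1.952456 − 1 = 0.952456.

ω* = 1.952456, ρ_SOR = 0.952456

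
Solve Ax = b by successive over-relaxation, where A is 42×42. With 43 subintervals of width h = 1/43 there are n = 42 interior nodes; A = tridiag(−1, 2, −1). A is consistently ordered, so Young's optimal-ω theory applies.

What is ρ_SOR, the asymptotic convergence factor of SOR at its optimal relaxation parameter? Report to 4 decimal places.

ρ_SOR = 0.8639

B_J for the 42×42 system has eigenvalues cos(kπ/43); ρ_J = cos(π/43) = 0.9973.
√(1 − cos²(π/43)) = sin(π/43) ≈ 0.07300.
[ω*] 2 ÷ (1 + 0.07300) = 2 ÷ 1.07300 = 1.8639.
[ρ_SOR] ω* − 1 = 0.8639.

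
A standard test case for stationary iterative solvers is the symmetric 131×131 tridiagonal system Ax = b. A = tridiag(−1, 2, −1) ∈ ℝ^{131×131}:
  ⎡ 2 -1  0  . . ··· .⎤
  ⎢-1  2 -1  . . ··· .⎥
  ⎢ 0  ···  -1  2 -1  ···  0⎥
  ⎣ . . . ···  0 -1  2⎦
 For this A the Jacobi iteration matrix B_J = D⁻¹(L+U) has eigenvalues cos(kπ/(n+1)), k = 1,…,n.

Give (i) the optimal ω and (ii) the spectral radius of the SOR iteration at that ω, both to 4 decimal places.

ω* = 1.9535, ρ_SOR = 0.9535

ρ_J = max_k |cos(kπ/132)| = cos(π/132) = 0.9997
√(1−ρ_J²) simplifies to sin(π/132) = 0.02380.
ω* = 2 / (1 + 0.02380) = 2 / 1.02380 ≈ 1.9535.
[ρ_SOR] ω* − 1 = 0.9535.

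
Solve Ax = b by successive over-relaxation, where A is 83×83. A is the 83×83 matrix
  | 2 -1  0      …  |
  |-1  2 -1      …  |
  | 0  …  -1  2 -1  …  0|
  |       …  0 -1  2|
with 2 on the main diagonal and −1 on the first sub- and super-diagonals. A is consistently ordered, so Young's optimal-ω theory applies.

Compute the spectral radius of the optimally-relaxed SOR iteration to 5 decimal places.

ρ_J = max_k |cos(kπ/84)| = cos(π/84) = 0.99930
root = sin(π/84) = 0.037391  (since 1−cos² = sin²).
Young: ω* = 2/(1+√(1−ρ_J²)) = 2/(1+0.037391) = 2/1.037391 = 1.92791.
At ω = 1.92791 every |λ(B_ω)| = ω−1, so ρ_SOR = 0.92791.

ρ_SOR = 0.92791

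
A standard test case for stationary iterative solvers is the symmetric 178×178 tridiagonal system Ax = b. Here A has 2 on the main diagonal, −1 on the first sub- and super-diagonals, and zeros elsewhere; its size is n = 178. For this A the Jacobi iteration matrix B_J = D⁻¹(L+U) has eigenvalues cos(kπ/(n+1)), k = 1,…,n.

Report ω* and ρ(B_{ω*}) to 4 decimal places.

½·tridiag(1,0,1) at n=178: λ_k = cos(kπ/179); max |λ| at k=1 ⇒ ρ_J = cos(π/179) ≈ 0.9998.
√(1−ρ_J²) simplifies to sin(π/179) = 0.01755.
ω* = 2/(1+0.01755) = 1.9655
ρ(B_{ω*}) = ω*−1 = 0.9655

ω* = 1.9655, ρ_SOR = 0.9655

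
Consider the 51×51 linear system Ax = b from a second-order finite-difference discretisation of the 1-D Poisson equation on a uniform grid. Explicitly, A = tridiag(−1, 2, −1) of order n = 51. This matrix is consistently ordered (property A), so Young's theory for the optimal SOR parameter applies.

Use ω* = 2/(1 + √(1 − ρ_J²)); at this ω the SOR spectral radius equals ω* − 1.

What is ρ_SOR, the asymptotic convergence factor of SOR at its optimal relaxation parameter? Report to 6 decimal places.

½·tridiag(1,0,1) at n=51: λ_k = cos(kπ/52); max |λ| at k=1 ⇒ ρ_J = cos(π/52) ≈ 0.998176.
1 − cos²(π/52) = sin²(π/52) ⇒ √(1−ρ_J²) = sin(π/52) = 0.0603785.
So ω* = 2/1.0603785 = 1.886119 (Young).
At ω = 1.886119 every |λ(B_ω)| = ω−1, so ρ_SOR = 0.886119.

ρ_SOR = 0.886119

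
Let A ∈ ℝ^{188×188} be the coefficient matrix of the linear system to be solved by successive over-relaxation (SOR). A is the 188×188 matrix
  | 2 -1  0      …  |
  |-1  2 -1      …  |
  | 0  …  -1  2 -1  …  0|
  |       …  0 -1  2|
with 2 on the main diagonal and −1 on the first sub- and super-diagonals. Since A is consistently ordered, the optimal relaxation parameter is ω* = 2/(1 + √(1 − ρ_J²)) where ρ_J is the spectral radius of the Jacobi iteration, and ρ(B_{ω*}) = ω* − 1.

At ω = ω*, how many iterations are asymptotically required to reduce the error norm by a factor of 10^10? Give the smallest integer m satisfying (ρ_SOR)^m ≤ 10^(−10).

m = 693

ρ_J = max_k |cos(kπ/189)| = cos(π/189) = 0.9998619
√(1−ρ_J²) = |sin(π/189)| = 0.0166214
Young: ω* = 2/(1+√(1−ρ_J²)) = 2/(1+0.0166214) = 2/1.0166214 = 1.9673007.
[ρ_SOR] ω* − 1 = 0.9673007.
Need (0.9673007)^m ≤ 10^(−10): m ≥ 10·ln10/|ln 0.9673007| = 23.0259/0.0332459 = 692.594 ⇒ m = 693.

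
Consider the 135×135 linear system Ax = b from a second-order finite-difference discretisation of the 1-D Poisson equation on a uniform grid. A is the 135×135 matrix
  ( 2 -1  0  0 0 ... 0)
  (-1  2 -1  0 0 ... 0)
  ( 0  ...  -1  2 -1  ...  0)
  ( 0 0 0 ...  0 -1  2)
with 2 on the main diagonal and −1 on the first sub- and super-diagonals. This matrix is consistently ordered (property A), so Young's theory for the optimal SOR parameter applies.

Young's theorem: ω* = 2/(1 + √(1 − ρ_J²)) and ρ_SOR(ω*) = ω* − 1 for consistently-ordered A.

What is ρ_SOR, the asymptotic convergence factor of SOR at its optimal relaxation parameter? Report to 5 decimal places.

ρ_SOR = 0.95485

spectrum of D⁻¹(L+U) = {cos(kπ/136) : 1≤k≤135}; ρ_J = cos(π/136) = 0.99973.
√(1−ρ_J²) = |sin(π/136)| = 0.023098
So ω* = 2/1.023098 = 1.95485 (Young).
Hence ρ(B_{ω*}) = 1.95485 − 1 = 0.95485.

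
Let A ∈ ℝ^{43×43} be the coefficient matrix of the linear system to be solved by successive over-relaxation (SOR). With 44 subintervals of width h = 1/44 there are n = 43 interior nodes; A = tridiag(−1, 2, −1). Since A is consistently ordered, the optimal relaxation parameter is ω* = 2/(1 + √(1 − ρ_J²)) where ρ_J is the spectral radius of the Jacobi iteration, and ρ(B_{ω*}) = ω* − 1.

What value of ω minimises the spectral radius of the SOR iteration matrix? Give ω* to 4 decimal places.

ω* = 1.8668

[ρ_J] n=43: ρ(B_J) = cos(π/(n+1)) = cos(π/44) = 0.9975.
root = sin(π/44) = 0.07134  (since 1−cos² = sin²).
Young: ω* = 2/(1+√(1−ρ_J²)) = 2/(1+0.07134) = 2/1.07134 = 1.8668.
ρ_SOR = ω* − 1 = 1.8668 − 1 = 0.8668.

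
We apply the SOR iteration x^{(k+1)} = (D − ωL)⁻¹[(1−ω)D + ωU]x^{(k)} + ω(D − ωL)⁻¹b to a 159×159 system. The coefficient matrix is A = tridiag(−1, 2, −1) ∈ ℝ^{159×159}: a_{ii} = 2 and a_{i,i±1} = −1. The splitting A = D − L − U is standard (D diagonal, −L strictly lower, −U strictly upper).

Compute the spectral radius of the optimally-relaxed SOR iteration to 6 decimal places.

ρ_SOR = 0.961489

n=159: λ(B_J) = 1 − λ(A)/2 = cos(kπ/160); k=1 gives ρ_J = 0.999807.
1 − cos²(π/160) = sin²(π/160) ⇒ √(1−ρ_J²) = sin(π/160) = 0.0196337.
[ω*] 2 ÷ (1 + 0.0196337) = 2 ÷ 1.0196337 = 1.961489.
ρ(B_{ω*}) = ω*−1 = 0.961489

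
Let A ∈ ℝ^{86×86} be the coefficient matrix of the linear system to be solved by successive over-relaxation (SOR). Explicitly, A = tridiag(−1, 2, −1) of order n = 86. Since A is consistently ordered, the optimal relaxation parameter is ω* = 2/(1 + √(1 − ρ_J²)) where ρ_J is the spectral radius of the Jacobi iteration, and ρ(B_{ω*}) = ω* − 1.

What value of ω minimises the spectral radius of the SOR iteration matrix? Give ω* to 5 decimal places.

ω* = 1.93031

spectrum of D⁻¹(L+U) = {cos(kπ/87) : 1≤k≤86}; ρ_J = cos(π/87) = 0.99935.
√(1−ρ_J²) simplifies to sin(π/87) = 0.036102.
Then 2/(1+√(1−ρ_J²)) = 2/(1+0.036102); ω* = 2/1.036102 = 1.93031.
ρ_SOR = ω* − 1 = 1.93031 − 1 = 0.93031.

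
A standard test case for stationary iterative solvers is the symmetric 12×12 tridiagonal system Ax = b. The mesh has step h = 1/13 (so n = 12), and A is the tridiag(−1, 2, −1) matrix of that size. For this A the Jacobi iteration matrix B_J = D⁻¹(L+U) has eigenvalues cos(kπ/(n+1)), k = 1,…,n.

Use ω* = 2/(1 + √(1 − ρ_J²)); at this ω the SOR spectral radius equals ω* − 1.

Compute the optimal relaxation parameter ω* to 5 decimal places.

ω* = 1.61379

With n=12, ρ(Jacobi) = cos(π/13) = 0.97094.
√(1−ρ_J²) = |sin(π/13)| = 0.239316
ω* = 2 / (1 + 0.239316) = 2 / 1.239316 ≈ 1.61379.
ρ(B_{ω*}) = ω*−1 = 0.61379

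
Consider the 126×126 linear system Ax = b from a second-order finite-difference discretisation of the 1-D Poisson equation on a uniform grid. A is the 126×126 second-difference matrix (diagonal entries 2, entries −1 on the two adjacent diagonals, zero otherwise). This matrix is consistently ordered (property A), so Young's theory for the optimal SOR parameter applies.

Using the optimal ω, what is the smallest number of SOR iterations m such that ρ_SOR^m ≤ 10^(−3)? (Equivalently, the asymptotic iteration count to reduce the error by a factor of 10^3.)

[ρ_J] n=126: ρ(B_J) = cos(π/(n+1)) = cos(π/127) = 0.9996941.
1 − cos²(π/127) = sin²(π/127) ⇒ √(1−ρ_J²) = sin(π/127) = 0.0247344.
Young: ω* = 2/(1+√(1−ρ_J²)) = 2/(1+0.0247344) = 2/1.0247344 = 1.9517252.
ρ_SOR = ω* − 1 = 1.9517252 − 1 = 0.9517252.
Need (0.9517252)^m ≤ 10^(−3): m ≥ 3·ln10/|ln 0.9517252| = 6.90776/0.0494789 = 139.610 ⇒ m = 140.

m = 140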